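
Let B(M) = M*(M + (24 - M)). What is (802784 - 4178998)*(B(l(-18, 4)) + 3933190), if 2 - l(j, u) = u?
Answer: -13279129084388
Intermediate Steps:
l(j, u) = 2 - u
B(M) = 24*M (B(M) = M*24 = 24*M)
(802784 - 4178998)*(B(l(-18, 4)) + 3933190) = (802784 - 4178998)*(24*(2 - 1*4) + 3933190) = -3376214*(24*(2 - 4) + 3933190) = -3376214*(24*(-2) + 3933190) = -3376214*(-48 + 3933190) = -3376214*3933142 = -13279129084388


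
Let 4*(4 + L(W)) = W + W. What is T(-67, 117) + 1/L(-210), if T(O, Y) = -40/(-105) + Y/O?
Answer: -210796/153363 ≈ -1.3745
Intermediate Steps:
L(W) = -4 + W/2 (L(W) = -4 + (W + W)/4 = -4 + (2*W)/4 = -4 + W/2)
T(O, Y) = 8/21 + Y/O (T(O, Y) = -40*(-1/105) + Y/O = 8/21 + Y/O)
T(-67, 117) + 1/L(-210) = (8/21 + 117/(-67)) + 1/(-4 + (½)*(-210)) = (8/21 + 117*(-1/67)) + 1/(-4 - 105) = (8/21 - 117/67) + 1/(-109) = -1921/1407 - 1/109 = -210796/153363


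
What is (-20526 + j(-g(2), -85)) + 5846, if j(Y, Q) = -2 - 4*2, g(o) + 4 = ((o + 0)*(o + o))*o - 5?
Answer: -14690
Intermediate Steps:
g(o) = -9 + 2*o**3 (g(o) = -4 + (((o + 0)*(o + o))*o - 5) = -4 + ((o*(2*o))*o - 5) = -4 + ((2*o**2)*o - 5) = -4 + (2*o**3 - 5) = -4 + (-5 + 2*o**3) = -9 + 2*o**3)
j(Y, Q) = -10 (j(Y, Q) = -2 - 8 = -10)
(-20526 + j(-g(2), -85)) + 5846 = (-20526 - 10) + 5846 = -20536 + 5846 = -14690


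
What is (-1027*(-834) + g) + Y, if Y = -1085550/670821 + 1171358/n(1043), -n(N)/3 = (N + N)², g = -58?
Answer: 1250004224304466627/1459503908058 ≈ 8.5646e+5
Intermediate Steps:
n(N) = -12*N² (n(N) = -3*(N + N)² = -3*4*N² = -12*N²)
Y = -2492790888053/1459503908058 (Y = -1085550/670821 + 1171358/((-12*1043²)) = -1085550*1/670821 + 1171358/((-12*1087849)) = -361850/223607 + 1171358/(-13054188) = -361850/223607 + 1171358*(-1/13054188) = -361850/223607 - 585679/6527094 = -2492790888053/1459503908058 ≈ -1.7080)
(-1027*(-834) + g) + Y = (-1027*(-834) - 58) - 2492790888053/1459503908058 = (856518 - 58) - 2492790888053/1459503908058 = 856460 - 2492790888053/1459503908058 = 1250004224304466627/1459503908058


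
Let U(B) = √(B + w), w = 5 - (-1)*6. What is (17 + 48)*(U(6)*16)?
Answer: 1040*√17 ≈ 4288.0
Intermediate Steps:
w = 11 (w = 5 - 1*(-6) = 5 + 6 = 11)
U(B) = √(11 + B) (U(B) = √(B + 11) = √(11 + B))
(17 + 48)*(U(6)*16) = (17 + 48)*(√(11 + 6)*16) = 65*(√17*16) = 65*(16*√17) = 1040*√17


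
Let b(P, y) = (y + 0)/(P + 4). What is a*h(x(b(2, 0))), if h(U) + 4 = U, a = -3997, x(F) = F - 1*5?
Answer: 35973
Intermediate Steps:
b(P, y) = y/(4 + P)
x(F) = -5 + F (x(F) = F - 5 = -5 + F)
h(U) = -4 + U
a*h(x(b(2, 0))) = -3997*(-4 + (-5 + 0/(4 + 2))) = -3997*(-4 + (-5 + 0/6)) = -3997*(-4 + (-5 + 0*(1/6))) = -3997*(-4 + (-5 + 0)) = -3997*(-4 - 5) = -3997*(-9) = 35973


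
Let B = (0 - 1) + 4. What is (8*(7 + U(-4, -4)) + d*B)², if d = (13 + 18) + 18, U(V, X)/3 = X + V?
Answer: 121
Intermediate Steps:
U(V, X) = 3*V + 3*X (U(V, X) = 3*(X + V) = 3*(V + X) = 3*V + 3*X)
d = 49 (d = 31 + 18 = 49)
B = 3 (B = -1 + 4 = 3)
(8*(7 + U(-4, -4)) + d*B)² = (8*(7 + (3*(-4) + 3*(-4))) + 49*3)² = (8*(7 + (-12 - 12)) + 147)² = (8*(7 - 24) + 147)² = (8*(-17) + 147)² = (-136 + 147)² = 11² = 121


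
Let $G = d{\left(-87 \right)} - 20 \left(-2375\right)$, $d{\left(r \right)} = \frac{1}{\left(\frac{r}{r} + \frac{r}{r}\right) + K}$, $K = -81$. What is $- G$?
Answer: $- \frac{3752499}{79} \approx -47500.0$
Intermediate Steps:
$d{\left(r \right)} = - \frac{1}{79}$ ($d{\left(r \right)} = \frac{1}{\left(\frac{r}{r} + \frac{r}{r}\right) - 81} = \frac{1}{\left(1 + 1\right) - 81} = \frac{1}{2 - 81} = \frac{1}{-79} = - \frac{1}{79}$)
$G = \frac{3752499}{79}$ ($G = - \frac{1}{79} - 20 \left(-2375\right) = - \frac{1}{79} - -47500 = - \frac{1}{79} + 47500 = \frac{3752499}{79} \approx 47500.0$)
$- G = \left(-1\right) \frac{3752499}{79} = - \frac{3752499}{79}$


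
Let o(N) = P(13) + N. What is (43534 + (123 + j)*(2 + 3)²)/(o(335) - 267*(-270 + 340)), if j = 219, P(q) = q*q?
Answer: -26042/9093 ≈ -2.8640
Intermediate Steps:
P(q) = q²
o(N) = 169 + N (o(N) = 13² + N = 169 + N)
(43534 + (123 + j)*(2 + 3)²)/(o(335) - 267*(-270 + 340)) = (43534 + (123 + 219)*(2 + 3)²)/((169 + 335) - 267*(-270 + 340)) = (43534 + 342*5²)/(504 - 267*70) = (43534 + 342*25)/(504 - 18690) = (43534 + 8550)/(-18186) = 52084*(-1/18186) = -26042/9093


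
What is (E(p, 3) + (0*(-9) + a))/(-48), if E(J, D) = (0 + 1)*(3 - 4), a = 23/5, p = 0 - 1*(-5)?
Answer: -3/40 ≈ -0.075000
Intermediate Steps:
p = 5 (p = 0 + 5 = 5)
a = 23/5 (a = 23*(1/5) = 23/5 ≈ 4.6000)
E(J, D) = -1 (E(J, D) = 1*(-1) = -1)
(E(p, 3) + (0*(-9) + a))/(-48) = (-1 + (0*(-9) + 23/5))/(-48) = -(-1 + (0 + 23/5))/48 = -(-1 + 23/5)/48 = -1/48*18/5 = -3/40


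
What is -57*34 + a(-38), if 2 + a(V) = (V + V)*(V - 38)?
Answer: 3836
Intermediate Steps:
a(V) = -2 + 2*V*(-38 + V) (a(V) = -2 + (V + V)*(V - 38) = -2 + (2*V)*(-38 + V) = -2 + 2*V*(-38 + V))
-57*34 + a(-38) = -57*34 + (-2 - 76*(-38) + 2*(-38)²) = -1938 + (-2 + 2888 + 2*1444) = -1938 + (-2 + 2888 + 2888) = -1938 + 5774 = 3836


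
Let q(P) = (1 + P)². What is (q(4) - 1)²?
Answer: 576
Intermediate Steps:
(q(4) - 1)² = ((1 + 4)² - 1)² = (5² - 1)² = (25 - 1)² = 24² = 576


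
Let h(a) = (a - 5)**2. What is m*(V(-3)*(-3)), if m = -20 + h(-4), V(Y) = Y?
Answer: 549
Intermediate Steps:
h(a) = (-5 + a)**2
m = 61 (m = -20 + (-5 - 4)**2 = -20 + (-9)**2 = -20 + 81 = 61)
m*(V(-3)*(-3)) = 61*(-3*(-3)) = 61*9 = 549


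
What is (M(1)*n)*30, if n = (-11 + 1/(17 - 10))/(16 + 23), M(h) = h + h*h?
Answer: -1520/91 ≈ -16.703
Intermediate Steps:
M(h) = h + h²
n = -76/273 (n = (-11 + 1/7)/39 = (-11 + ⅐)*(1/39) = -76/7*1/39 = -76/273 ≈ -0.27839)
(M(1)*n)*30 = ((1*(1 + 1))*(-76/273))*30 = ((1*2)*(-76/273))*30 = (2*(-76/273))*30 = -152/273*30 = -1520/91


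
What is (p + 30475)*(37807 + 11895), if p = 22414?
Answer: 2628689078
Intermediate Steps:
(p + 30475)*(37807 + 11895) = (22414 + 30475)*(37807 + 11895) = 52889*49702 = 2628689078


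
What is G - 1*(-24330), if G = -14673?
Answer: 9657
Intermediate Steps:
G - 1*(-24330) = -14673 - 1*(-24330) = -14673 + 24330 = 9657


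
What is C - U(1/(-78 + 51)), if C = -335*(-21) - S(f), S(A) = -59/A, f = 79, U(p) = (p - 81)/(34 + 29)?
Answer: 945629476/134379 ≈ 7037.0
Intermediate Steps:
U(p) = -9/7 + p/63 (U(p) = (-81 + p)/63 = (-81 + p)*(1/63) = -9/7 + p/63)
C = 555824/79 (C = -335*(-21) - (-59)/79 = 7035 - (-59)/79 = 7035 - 1*(-59/79) = 7035 + 59/79 = 555824/79 ≈ 7035.8)
C - U(1/(-78 + 51)) = 555824/79 - (-9/7 + 1/(63*(-78 + 51))) = 555824/79 - (-9/7 + (1/63)/(-27)) = 555824/79 - (-9/7 + (1/63)*(-1/27)) = 555824/79 - (-9/7 - 1/1701) = 555824/79 - 1*(-2188/1701) = 555824/79 + 2188/1701 = 945629476/134379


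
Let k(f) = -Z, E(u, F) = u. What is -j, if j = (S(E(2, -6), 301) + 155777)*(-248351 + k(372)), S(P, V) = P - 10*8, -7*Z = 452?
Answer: 270605640495/7 ≈ 3.8658e+10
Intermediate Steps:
Z = -452/7 (Z = -⅐*452 = -452/7 ≈ -64.571)
S(P, V) = -80 + P (S(P, V) = P - 80 = -80 + P)
k(f) = 452/7 (k(f) = -1*(-452/7) = 452/7)
j = -270605640495/7 (j = ((-80 + 2) + 155777)*(-248351 + 452/7) = (-78 + 155777)*(-1738005/7) = 155699*(-1738005/7) = -270605640495/7 ≈ -3.8658e+10)
-j = -1*(-270605640495/7) = 270605640495/7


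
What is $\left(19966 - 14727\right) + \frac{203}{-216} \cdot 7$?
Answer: $\frac{1130203}{216} \approx 5232.4$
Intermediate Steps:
$\left(19966 - 14727\right) + \frac{203}{-216} \cdot 7 = 5239 + 203 \left(- \frac{1}{216}\right) 7 = 5239 - \frac{1421}{216} = \frac{1130203}{216}$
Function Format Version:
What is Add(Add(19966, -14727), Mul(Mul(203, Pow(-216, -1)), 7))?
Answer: Rational(1130203, 216) ≈ 5232.4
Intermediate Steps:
Add(Add(19966, -14727), Mul(Mul(203, Pow(-216, -1)), 7)) = Add(5239, Mul(Mul(203, Rational(-1, 216)), 7)) = Add(5239, Mul(Rational(-203, 216), 7)) = Add(5239, Rational(-1421, 216)) = Rational(1130203, 216)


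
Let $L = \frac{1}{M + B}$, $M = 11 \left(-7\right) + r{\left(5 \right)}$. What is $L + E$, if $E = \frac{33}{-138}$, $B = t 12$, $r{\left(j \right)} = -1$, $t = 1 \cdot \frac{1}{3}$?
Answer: $- \frac{215}{851} \approx -0.25264$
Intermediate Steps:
$t = \frac{1}{3}$ ($t = 1 \cdot \frac{1}{3} = \frac{1}{3} \approx 0.33333$)
$B = 4$ ($B = \frac{1}{3} \cdot 12 = 4$)
$M = -78$ ($M = 11 \left(-7\right) - 1 = -77 - 1 = -78$)
$E = - \frac{11}{46}$ ($E = 33 \left(- \frac{1}{138}\right) = - \frac{11}{46} \approx -0.23913$)
$L = - \frac{1}{74}$ ($L = \frac{1}{-78 + 4} = \frac{1}{-74} = - \frac{1}{74} \approx -0.013514$)
$L + E = - \frac{1}{74} - \frac{11}{46} = - \frac{215}{851}$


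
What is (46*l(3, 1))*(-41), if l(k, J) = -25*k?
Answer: 141450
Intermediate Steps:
l(k, J) = -25*k
(46*l(3, 1))*(-41) = (46*(-25*3))*(-41) = (46*(-75))*(-41) = -3450*(-41) = 141450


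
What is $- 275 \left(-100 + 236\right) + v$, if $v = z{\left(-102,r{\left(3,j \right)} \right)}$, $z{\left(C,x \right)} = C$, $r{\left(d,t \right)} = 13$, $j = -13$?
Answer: $-37502$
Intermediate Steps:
$v = -102$
$- 275 \left(-100 + 236\right) + v = - 275 \left(-100 + 236\right) - 102 = \left(-275\right) 136 - 102 = -37400 - 102 = -37502$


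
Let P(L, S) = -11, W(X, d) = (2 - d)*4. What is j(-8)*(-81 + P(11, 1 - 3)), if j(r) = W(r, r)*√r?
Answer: -7360*I*√2 ≈ -10409.0*I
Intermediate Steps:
W(X, d) = 8 - 4*d
j(r) = √r*(8 - 4*r) (j(r) = (8 - 4*r)*√r = √r*(8 - 4*r))
j(-8)*(-81 + P(11, 1 - 3)) = (4*√(-8)*(2 - 1*(-8)))*(-81 - 11) = (4*(2*I*√2)*(2 + 8))*(-92) = (4*(2*I*√2)*10)*(-92) = (80*I*√2)*(-92) = -7360*I*√2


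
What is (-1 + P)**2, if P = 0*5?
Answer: 1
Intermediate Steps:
P = 0
(-1 + P)**2 = (-1 + 0)**2 = (-1)**2 = 1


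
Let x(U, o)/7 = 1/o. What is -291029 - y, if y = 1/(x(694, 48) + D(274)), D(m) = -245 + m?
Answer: -407149619/1399 ≈ -2.9103e+5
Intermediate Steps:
x(U, o) = 7/o
y = 48/1399 (y = 1/(7/48 + (-245 + 274)) = 1/(7*(1/48) + 29) = 1/(7/48 + 29) = 1/(1399/48) = 48/1399 ≈ 0.034310)
-291029 - y = -291029 - 1*48/1399 = -291029 - 48/1399 = -407149619/1399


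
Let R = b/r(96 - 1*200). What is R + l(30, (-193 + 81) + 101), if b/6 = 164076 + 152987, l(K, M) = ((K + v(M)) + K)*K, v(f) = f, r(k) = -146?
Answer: -843879/73 ≈ -11560.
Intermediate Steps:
l(K, M) = K*(M + 2*K) (l(K, M) = ((K + M) + K)*K = (M + 2*K)*K = K*(M + 2*K))
b = 1902378 (b = 6*(164076 + 152987) = 6*317063 = 1902378)
R = -951189/73 (R = 1902378/(-146) = 1902378*(-1/146) = -951189/73 ≈ -13030.)
R + l(30, (-193 + 81) + 101) = -951189/73 + 30*(((-193 + 81) + 101) + 2*30) = -951189/73 + 30*((-112 + 101) + 60) = -951189/73 + 30*(-11 + 60) = -951189/73 + 30*49 = -951189/73 + 1470 = -843879/73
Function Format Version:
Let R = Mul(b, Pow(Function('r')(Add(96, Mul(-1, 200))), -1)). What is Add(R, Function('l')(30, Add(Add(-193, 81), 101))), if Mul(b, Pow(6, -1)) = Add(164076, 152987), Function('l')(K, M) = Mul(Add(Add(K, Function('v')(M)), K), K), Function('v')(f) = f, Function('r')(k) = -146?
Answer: Rational(-843879, 73) ≈ -11560.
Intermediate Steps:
Function('l')(K, M) = Mul(K, Add(M, Mul(2, K))) (Function('l')(K, M) = Mul(Add(Add(K, M), K), K) = Mul(Add(M, Mul(2, K)), K) = Mul(K, Add(M, Mul(2, K))))
b = 1902378 (b = Mul(6, Add(164076, 152987)) = Mul(6, 317063) = 1902378)
R = Rational(-951189, 73) (R = Mul(1902378, Pow(-146, -1)) = Mul(1902378, Rational(-1, 146)) = Rational(-951189, 73) ≈ -13030.)
Add(R, Function('l')(30, Add(Add(-193, 81), 101))) = Add(Rational(-951189, 73), Mul(30, Add(Add(Add(-193, 81), 101), Mul(2, 30)))) = Add(Rational(-951189, 73), Mul(30, Add(Add(-112, 101), 60))) = Add(Rational(-951189, 73), Mul(30, Add(-11, 60))) = Add(Rational(-951189, 73), Mul(30, 49)) = Add(Rational(-951189, 73), 1470) = Rational(-843879, 73)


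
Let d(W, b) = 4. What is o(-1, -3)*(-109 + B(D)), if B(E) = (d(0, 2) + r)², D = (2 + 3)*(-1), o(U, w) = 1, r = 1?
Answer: -84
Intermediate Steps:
D = -5 (D = 5*(-1) = -5)
B(E) = 25 (B(E) = (4 + 1)² = 5² = 25)
o(-1, -3)*(-109 + B(D)) = 1*(-109 + 25) = 1*(-84) = -84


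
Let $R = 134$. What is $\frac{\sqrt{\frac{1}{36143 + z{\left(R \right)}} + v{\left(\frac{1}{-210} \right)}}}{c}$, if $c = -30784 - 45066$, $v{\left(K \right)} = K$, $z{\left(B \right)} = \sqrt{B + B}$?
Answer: $- \frac{i \sqrt{7545930 + 420 \sqrt{67}}}{15928500 \sqrt{36143 + 2 \sqrt{67}}} \approx - 9.0713 \cdot 10^{-7} i$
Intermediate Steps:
$z{\left(B \right)} = \sqrt{2} \sqrt{B}$ ($z{\left(B \right)} = \sqrt{2 B} = \sqrt{2} \sqrt{B}$)
$c = -75850$
$\frac{\sqrt{\frac{1}{36143 + z{\left(R \right)}} + v{\left(\frac{1}{-210} \right)}}}{c} = \frac{\sqrt{\frac{1}{36143 + \sqrt{2} \sqrt{134}} + \frac{1}{-210}}}{-75850} = \sqrt{\frac{1}{36143 + 2 \sqrt{67}} - \frac{1}{210}} \left(- \frac{1}{75850}\right) = \sqrt{- \frac{1}{210} + \frac{1}{36143 + 2 \sqrt{67}}} \left(- \frac{1}{75850}\right) = - \frac{\sqrt{- \frac{1}{210} + \frac{1}{36143 + 2 \sqrt{67}}}}{75850}$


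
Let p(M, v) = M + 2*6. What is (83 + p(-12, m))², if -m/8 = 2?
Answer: 6889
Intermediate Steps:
m = -16 (m = -8*2 = -16)
p(M, v) = 12 + M (p(M, v) = M + 12 = 12 + M)
(83 + p(-12, m))² = (83 + (12 - 12))² = (83 + 0)² = 83² = 6889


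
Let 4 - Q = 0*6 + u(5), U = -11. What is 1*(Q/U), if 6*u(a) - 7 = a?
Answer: -2/11 ≈ -0.18182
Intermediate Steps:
u(a) = 7/6 + a/6
Q = 2 (Q = 4 - (0*6 + (7/6 + (⅙)*5)) = 4 - (0 + (7/6 + ⅚)) = 4 - (0 + 2) = 4 - 1*2 = 4 - 2 = 2)
1*(Q/U) = 1*(2/(-11)) = 1*(2*(-1/11)) = 1*(-2/11) = -2/11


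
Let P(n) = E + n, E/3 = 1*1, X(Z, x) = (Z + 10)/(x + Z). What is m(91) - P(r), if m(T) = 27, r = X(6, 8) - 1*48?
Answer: 496/7 ≈ 70.857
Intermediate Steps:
X(Z, x) = (10 + Z)/(Z + x)
r = -328/7 (r = (10 + 6)/(6 + 8) - 1*48 = 16/14 - 48 = (1/14)*16 - 48 = 8/7 - 48 = -328/7 ≈ -46.857)
E = 3 (E = 3*(1*1) = 3*1 = 3)
P(n) = 3 + n
m(91) - P(r) = 27 - (3 - 328/7) = 27 - 1*(-307/7) = 27 + 307/7 = 496/7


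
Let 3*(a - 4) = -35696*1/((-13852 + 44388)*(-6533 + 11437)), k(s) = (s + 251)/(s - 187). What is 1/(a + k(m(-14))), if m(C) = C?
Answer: 1881216084/5306564551 ≈ 0.35451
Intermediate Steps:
k(s) = (251 + s)/(-187 + s)
a = 112309177/28077852 (a = 4 + (-35696*1/((-13852 + 44388)*(-6533 + 11437)))/3 = 4 + (-35696/(30536*4904))/3 = 4 + (-35696/149748544)/3 = 4 + (-35696*1/149748544)/3 = 4 + (1/3)*(-2231/9359284) = 4 - 2231/28077852 = 112309177/28077852 ≈ 3.9999)
1/(a + k(m(-14))) = 1/(112309177/28077852 + (251 - 14)/(-187 - 14)) = 1/(112309177/28077852 + 237/(-201)) = 1/(112309177/28077852 - 1/201*237) = 1/(112309177/28077852 - 79/67) = 1/(5306564551/1881216084) = 1881216084/5306564551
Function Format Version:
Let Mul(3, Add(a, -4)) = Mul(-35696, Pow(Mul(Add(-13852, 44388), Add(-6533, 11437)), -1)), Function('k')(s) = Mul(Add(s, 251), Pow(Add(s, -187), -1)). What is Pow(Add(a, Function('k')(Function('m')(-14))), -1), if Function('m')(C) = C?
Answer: Rational(1881216084, 5306564551) ≈ 0.35451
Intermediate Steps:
Function('k')(s) = Mul(Pow(Add(-187, s), -1), Add(251, s)) (Function('k')(s) = Mul(Add(251, s), Pow(Add(-187, s), -1)) = Mul(Pow(Add(-187, s), -1), Add(251, s)))
a = Rational(112309177, 28077852) (a = Add(4, Mul(Rational(1, 3), Mul(-35696, Pow(Mul(Add(-13852, 44388), Add(-6533, 11437)), -1)))) = Add(4, Mul(Rational(1, 3), Mul(-35696, Pow(Mul(30536, 4904), -1)))) = Add(4, Mul(Rational(1, 3), Mul(-35696, Pow(149748544, -1)))) = Add(4, Mul(Rational(1, 3), Mul(-35696, Rational(1, 149748544)))) = Add(4, Mul(Rational(1, 3), Rational(-2231, 9359284))) = Add(4, Rational(-2231, 28077852)) = Rational(112309177, 28077852) ≈ 3.9999)
Pow(Add(a, Function('k')(Function('m')(-14))), -1) = Pow(Add(Rational(112309177, 28077852), Mul(Pow(Add(-187, -14), -1), Add(251, -14))), -1) = Pow(Add(Rational(112309177, 28077852), Mul(Pow(-201, -1), 237)), -1) = Pow(Add(Rational(112309177, 28077852), Mul(Rational(-1, 201), 237)), -1) = Pow(Add(Rational(112309177, 28077852), Rational(-79, 67)), -1) = Pow(Rational(5306564551, 1881216084), -1) = Rational(1881216084, 5306564551)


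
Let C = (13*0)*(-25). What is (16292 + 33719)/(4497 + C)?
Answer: 50011/4497 ≈ 11.121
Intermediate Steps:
C = 0 (C = 0*(-25) = 0)
(16292 + 33719)/(4497 + C) = (16292 + 33719)/(4497 + 0) = 50011/4497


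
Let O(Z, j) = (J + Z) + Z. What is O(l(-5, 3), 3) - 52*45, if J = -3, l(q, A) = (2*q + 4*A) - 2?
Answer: -2343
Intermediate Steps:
l(q, A) = -2 + 2*q + 4*A
O(Z, j) = -3 + 2*Z (O(Z, j) = (-3 + Z) + Z = -3 + 2*Z)
O(l(-5, 3), 3) - 52*45 = (-3 + 2*(-2 + 2*(-5) + 4*3)) - 52*45 = (-3 + 2*(-2 - 10 + 12)) - 2340 = (-3 + 2*0) - 2340 = (-3 + 0) - 2340 = -3 - 2340 = -2343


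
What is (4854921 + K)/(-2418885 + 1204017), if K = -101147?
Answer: -2376887/607434 ≈ -3.9130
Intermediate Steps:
(4854921 + K)/(-2418885 + 1204017) = (4854921 - 101147)/(-2418885 + 1204017) = 4753774/(-1214868) = 4753774*(-1/1214868) = -2376887/607434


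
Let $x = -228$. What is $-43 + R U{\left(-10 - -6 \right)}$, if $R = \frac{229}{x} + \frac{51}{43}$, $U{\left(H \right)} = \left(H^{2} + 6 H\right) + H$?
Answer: $- \frac{36912}{817} \approx -45.18$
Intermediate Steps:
$U{\left(H \right)} = H^{2} + 7 H$
$R = \frac{1781}{9804}$ ($R = \frac{229}{-228} + \frac{51}{43} = 229 \left(- \frac{1}{228}\right) + 51 \cdot \frac{1}{43} = - \frac{229}{228} + \frac{51}{43} = \frac{1781}{9804} \approx 0.18166$)
$-43 + R U{\left(-10 - -6 \right)} = -43 + \frac{1781 \left(-10 - -6\right) \left(7 - 4\right)}{9804} = -43 + \frac{1781 \left(-10 + 6\right) \left(7 + \left(-10 + 6\right)\right)}{9804} = -43 + \frac{1781 \left(- 4 \left(7 - 4\right)\right)}{9804} = -43 + \frac{1781 \left(\left(-4\right) 3\right)}{9804} = -43 + \frac{1781}{9804} \left(-12\right) = -43 - \frac{1781}{817} = - \frac{36912}{817}$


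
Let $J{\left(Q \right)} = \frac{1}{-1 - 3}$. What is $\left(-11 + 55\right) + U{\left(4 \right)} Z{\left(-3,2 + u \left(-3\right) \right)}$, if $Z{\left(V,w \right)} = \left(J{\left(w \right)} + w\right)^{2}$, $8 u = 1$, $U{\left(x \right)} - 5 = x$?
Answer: $\frac{3905}{64} \approx 61.016$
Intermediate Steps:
$U{\left(x \right)} = 5 + x$
$J{\left(Q \right)} = - \frac{1}{4}$ ($J{\left(Q \right)} = \frac{1}{-4} = - \frac{1}{4}$)
$u = \frac{1}{8}$ ($u = \frac{1}{8} \cdot 1 = \frac{1}{8} \approx 0.125$)
$Z{\left(V,w \right)} = \left(- \frac{1}{4} + w\right)^{2}$
$\left(-11 + 55\right) + U{\left(4 \right)} Z{\left(-3,2 + u \left(-3\right) \right)} = \left(-11 + 55\right) + \left(5 + 4\right) \frac{\left(-1 + 4 \left(2 + \frac{1}{8} \left(-3\right)\right)\right)^{2}}{16} = 44 + 9 \frac{\left(-1 + 4 \left(2 - \frac{3}{8}\right)\right)^{2}}{16} = 44 + 9 \frac{\left(-1 + 4 \cdot \frac{13}{8}\right)^{2}}{16} = 44 + 9 \frac{\left(-1 + \frac{13}{2}\right)^{2}}{16} = 44 + 9 \frac{\left(\frac{11}{2}\right)^{2}}{16} = 44 + 9 \cdot \frac{1}{16} \cdot \frac{121}{4} = 44 + 9 \cdot \frac{121}{64} = 44 + \frac{1089}{64} = \frac{3905}{64}$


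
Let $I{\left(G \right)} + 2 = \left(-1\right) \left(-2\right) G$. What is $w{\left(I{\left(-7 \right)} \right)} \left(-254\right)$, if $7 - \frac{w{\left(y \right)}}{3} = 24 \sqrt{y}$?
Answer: $-5334 + 73152 i \approx -5334.0 + 73152.0 i$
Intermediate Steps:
$I{\left(G \right)} = -2 + 2 G$ ($I{\left(G \right)} = -2 + \left(-1\right) \left(-2\right) G = -2 + 2 G$)
$w{\left(y \right)} = 21 - 72 \sqrt{y}$ ($w{\left(y \right)} = 21 - 3 \cdot 24 \sqrt{y} = 21 - 72 \sqrt{y}$)
$w{\left(I{\left(-7 \right)} \right)} \left(-254\right) = \left(21 - 72 \sqrt{-2 + 2 \left(-7\right)}\right) \left(-254\right) = \left(21 - 72 \sqrt{-2 - 14}\right) \left(-254\right) = \left(21 - 72 \sqrt{-16}\right) \left(-254\right) = \left(21 - 72 \cdot 4 i\right) \left(-254\right) = \left(21 - 288 i\right) \left(-254\right) = -5334 + 73152 i$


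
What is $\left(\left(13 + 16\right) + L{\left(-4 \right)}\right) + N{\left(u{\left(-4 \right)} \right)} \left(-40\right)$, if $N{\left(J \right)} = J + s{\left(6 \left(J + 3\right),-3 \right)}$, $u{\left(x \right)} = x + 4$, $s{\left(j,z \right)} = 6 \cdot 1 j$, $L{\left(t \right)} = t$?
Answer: $-4295$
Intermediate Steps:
$s{\left(j,z \right)} = 6 j$
$u{\left(x \right)} = 4 + x$
$N{\left(J \right)} = 108 + 37 J$ ($N{\left(J \right)} = J + 6 \cdot 6 \left(J + 3\right) = J + 6 \cdot 6 \left(3 + J\right) = J + 6 \left(18 + 6 J\right) = J + \left(108 + 36 J\right) = 108 + 37 J$)
$\left(\left(13 + 16\right) + L{\left(-4 \right)}\right) + N{\left(u{\left(-4 \right)} \right)} \left(-40\right) = \left(\left(13 + 16\right) - 4\right) + \left(108 + 37 \left(4 - 4\right)\right) \left(-40\right) = \left(29 - 4\right) + \left(108 + 37 \cdot 0\right) \left(-40\right) = 25 + \left(108 + 0\right) \left(-40\right) = 25 + 108 \left(-40\right) = 25 - 4320 = -4295$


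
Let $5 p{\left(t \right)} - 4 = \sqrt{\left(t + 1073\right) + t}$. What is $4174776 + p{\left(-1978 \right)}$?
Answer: $\frac{20873884}{5} + \frac{31 i \sqrt{3}}{5} \approx 4.1748 \cdot 10^{6} + 10.739 i$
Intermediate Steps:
$p{\left(t \right)} = \frac{4}{5} + \frac{\sqrt{1073 + 2 t}}{5}$ ($p{\left(t \right)} = \frac{4}{5} + \frac{\sqrt{\left(t + 1073\right) + t}}{5} = \frac{4}{5} + \frac{\sqrt{\left(1073 + t\right) + t}}{5} = \frac{4}{5} + \frac{\sqrt{1073 + 2 t}}{5}$)
$4174776 + p{\left(-1978 \right)} = 4174776 + \left(\frac{4}{5} + \frac{\sqrt{1073 + 2 \left(-1978\right)}}{5}\right) = 4174776 + \left(\frac{4}{5} + \frac{\sqrt{1073 - 3956}}{5}\right) = 4174776 + \left(\frac{4}{5} + \frac{\sqrt{-2883}}{5}\right) = 4174776 + \left(\frac{4}{5} + \frac{31 i \sqrt{3}}{5}\right) = \frac{20873884}{5} + \frac{31 i \sqrt{3}}{5}$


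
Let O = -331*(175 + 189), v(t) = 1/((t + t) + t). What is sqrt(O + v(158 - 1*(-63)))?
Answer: I*sqrt(52961030733)/663 ≈ 347.11*I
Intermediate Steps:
v(t) = 1/(3*t) (v(t) = 1/(2*t + t) = 1/(3*t))
O = -120484 (O = -331*364 = -120484)
sqrt(O + v(158 - 1*(-63))) = sqrt(-120484 + 1/(3*(158 - 1*(-63)))) = sqrt(-120484 + 1/(3*(158 + 63))) = sqrt(-120484 + (1/3)/221) = sqrt(-120484 + (1/3)*(1/221)) = sqrt(-120484 + 1/663) = sqrt(-79880891/663) = I*sqrt(52961030733)/663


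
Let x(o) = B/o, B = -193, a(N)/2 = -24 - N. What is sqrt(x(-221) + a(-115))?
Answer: sqrt(8931715)/221 ≈ 13.523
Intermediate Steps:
a(N) = -48 - 2*N (a(N) = 2*(-24 - N) = -48 - 2*N)
x(o) = -193/o
sqrt(x(-221) + a(-115)) = sqrt(-193/(-221) + (-48 - 2*(-115))) = sqrt(-193*(-1/221) + (-48 + 230)) = sqrt(193/221 + 182) = sqrt(40415/221) = sqrt(8931715)/221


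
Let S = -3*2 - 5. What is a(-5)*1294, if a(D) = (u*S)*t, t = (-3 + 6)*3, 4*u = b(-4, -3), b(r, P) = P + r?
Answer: 448371/2 ≈ 2.2419e+5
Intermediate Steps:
u = -7/4 (u = (-3 - 4)/4 = (¼)*(-7) = -7/4 ≈ -1.7500)
S = -11 (S = -6 - 5 = -11)
t = 9 (t = 3*3 = 9)
a(D) = 693/4 (a(D) = -7/4*(-11)*9 = (77/4)*9 = 693/4)
a(-5)*1294 = (693/4)*1294 = 448371/2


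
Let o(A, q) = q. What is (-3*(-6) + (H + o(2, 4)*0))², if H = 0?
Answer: 324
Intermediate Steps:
(-3*(-6) + (H + o(2, 4)*0))² = (-3*(-6) + (0 + 4*0))² = (18 + (0 + 0))² = (18 + 0)² = 18² = 324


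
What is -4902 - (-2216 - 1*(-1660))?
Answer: -4346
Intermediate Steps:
-4902 - (-2216 - 1*(-1660)) = -4902 - (-2216 + 1660) = -4902 - 1*(-556) = -4902 + 556 = -4346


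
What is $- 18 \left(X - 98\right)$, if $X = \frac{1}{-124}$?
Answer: $\frac{109377}{62} \approx 1764.1$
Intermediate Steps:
$X = - \frac{1}{124} \approx -0.0080645$
$- 18 \left(X - 98\right) = - 18 \left(- \frac{1}{124} - 98\right) = \left(-18\right) \left(- \frac{12153}{124}\right) = \frac{109377}{62}$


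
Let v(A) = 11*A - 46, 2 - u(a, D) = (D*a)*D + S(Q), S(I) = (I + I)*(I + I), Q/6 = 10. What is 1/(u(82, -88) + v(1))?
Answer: -1/649441 ≈ -1.5398e-6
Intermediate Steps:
Q = 60 (Q = 6*10 = 60)
S(I) = 4*I**2 (S(I) = (2*I)*(2*I) = 4*I**2)
u(a, D) = -14398 - a*D**2 (u(a, D) = 2 - ((D*a)*D + 4*60**2) = 2 - (a*D**2 + 4*3600) = 2 - (a*D**2 + 14400) = 2 - (14400 + a*D**2) = 2 + (-14400 - a*D**2) = -14398 - a*D**2)
v(A) = -46 + 11*A
1/(u(82, -88) + v(1)) = 1/((-14398 - 1*82*(-88)**2) + (-46 + 11*1)) = 1/((-14398 - 1*82*7744) + (-46 + 11)) = 1/((-14398 - 635008) - 35) = 1/(-649406 - 35) = 1/(-649441) = -1/649441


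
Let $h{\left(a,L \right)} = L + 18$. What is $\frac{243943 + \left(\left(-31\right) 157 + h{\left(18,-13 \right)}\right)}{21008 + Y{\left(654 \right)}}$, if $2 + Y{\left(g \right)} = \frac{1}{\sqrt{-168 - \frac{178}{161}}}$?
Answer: $\frac{136732660741836}{12013527932297} + \frac{239081 i \sqrt{4383386}}{12013527932297} \approx 11.382 + 4.1666 \cdot 10^{-5} i$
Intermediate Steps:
$h{\left(a,L \right)} = 18 + L$
$Y{\left(g \right)} = -2 - \frac{i \sqrt{4383386}}{27226}$ ($Y{\left(g \right)} = -2 + \frac{1}{\sqrt{-168 - \frac{178}{161}}} = -2 + \frac{1}{\sqrt{- \frac{27226}{161}}} = -2 + \frac{1}{\frac{1}{161} i \sqrt{4383386}} = -2 - \frac{i \sqrt{4383386}}{27226}$)
$\frac{243943 + \left(\left(-31\right) 157 + h{\left(18,-13 \right)}\right)}{21008 + Y{\left(654 \right)}} = \frac{243943 + \left(\left(-31\right) 157 + \left(18 - 13\right)\right)}{21008 - \left(2 + \frac{i \sqrt{4383386}}{27226}\right)} = \frac{243943 + \left(-4867 + 5\right)}{21006 - \frac{i \sqrt{4383386}}{27226}} = \frac{243943 - 4862}{21006 - \frac{i \sqrt{4383386}}{27226}} = \frac{239081}{21006 - \frac{i \sqrt{4383386}}{27226}}$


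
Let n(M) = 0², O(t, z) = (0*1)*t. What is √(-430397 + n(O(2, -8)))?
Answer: 11*I*√3557 ≈ 656.05*I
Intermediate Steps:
O(t, z) = 0 (O(t, z) = 0*t = 0)
n(M) = 0
√(-430397 + n(O(2, -8))) = √(-430397 + 0) = √(-430397) = 11*I*√3557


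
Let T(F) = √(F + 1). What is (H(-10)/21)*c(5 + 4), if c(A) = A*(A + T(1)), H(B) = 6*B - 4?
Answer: -1728/7 - 192*√2/7 ≈ -285.65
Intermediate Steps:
H(B) = -4 + 6*B
T(F) = √(1 + F)
c(A) = A*(A + √2) (c(A) = A*(A + √(1 + 1)) = A*(A + √2))
(H(-10)/21)*c(5 + 4) = ((-4 + 6*(-10))/21)*((5 + 4)*((5 + 4) + √2)) = ((-4 - 60)/21)*(9*(9 + √2)) = ((1/21)*(-64))*(81 + 9*√2) = -64*(81 + 9*√2)/21 = -1728/7 - 192*√2/7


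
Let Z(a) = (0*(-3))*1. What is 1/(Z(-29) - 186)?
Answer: -1/186 ≈ -0.0053763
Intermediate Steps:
Z(a) = 0 (Z(a) = 0*1 = 0)
1/(Z(-29) - 186) = 1/(0 - 186) = 1/(-186) = -1/186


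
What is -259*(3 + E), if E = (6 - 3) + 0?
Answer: -1554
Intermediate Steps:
E = 3 (E = 3 + 0 = 3)
-259*(3 + E) = -259*(3 + 3) = -259*6 = -37*42 = -1554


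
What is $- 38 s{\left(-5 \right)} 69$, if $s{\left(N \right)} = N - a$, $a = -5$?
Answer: $0$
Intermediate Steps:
$s{\left(N \right)} = 5 + N$ ($s{\left(N \right)} = N - -5 = N + 5 = 5 + N$)
$- 38 s{\left(-5 \right)} 69 = - 38 \left(5 - 5\right) 69 = \left(-38\right) 0 \cdot 69 = 0 \cdot 69 = 0$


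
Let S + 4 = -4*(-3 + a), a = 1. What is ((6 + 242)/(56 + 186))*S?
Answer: 496/121 ≈ 4.0992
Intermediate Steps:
S = 4 (S = -4 - 4*(-3 + 1) = -4 - 4*(-2) = -4 + 8 = 4)
((6 + 242)/(56 + 186))*S = ((6 + 242)/(56 + 186))*4 = (248/242)*4 = (248*(1/242))*4 = (124/121)*4 = 496/121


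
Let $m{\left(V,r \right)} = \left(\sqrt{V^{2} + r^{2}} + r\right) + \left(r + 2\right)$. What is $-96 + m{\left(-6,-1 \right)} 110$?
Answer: $-96 + 110 \sqrt{37} \approx 573.1$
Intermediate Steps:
$m{\left(V,r \right)} = 2 + \sqrt{V^{2} + r^{2}} + 2 r$ ($m{\left(V,r \right)} = \left(r + \sqrt{V^{2} + r^{2}}\right) + \left(2 + r\right) = 2 + \sqrt{V^{2} + r^{2}} + 2 r$)
$-96 + m{\left(-6,-1 \right)} 110 = -96 + \left(2 + \sqrt{\left(-6\right)^{2} + \left(-1\right)^{2}} + 2 \left(-1\right)\right) 110 = -96 + \left(2 + \sqrt{36 + 1} - 2\right) 110 = -96 + \left(2 + \sqrt{37} - 2\right) 110 = -96 + \sqrt{37} \cdot 110 = -96 + 110 \sqrt{37}$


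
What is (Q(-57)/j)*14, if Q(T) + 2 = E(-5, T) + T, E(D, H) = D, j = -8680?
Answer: 16/155 ≈ 0.10323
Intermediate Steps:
Q(T) = -7 + T (Q(T) = -2 + (-5 + T) = -7 + T)
(Q(-57)/j)*14 = ((-7 - 57)/(-8680))*14 = -64*(-1/8680)*14 = (8/1085)*14 = 16/155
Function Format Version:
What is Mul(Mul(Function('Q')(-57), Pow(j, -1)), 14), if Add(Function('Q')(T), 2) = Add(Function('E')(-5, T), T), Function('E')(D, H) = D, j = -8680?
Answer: Rational(16, 155) ≈ 0.10323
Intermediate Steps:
Function('Q')(T) = Add(-7, T) (Function('Q')(T) = Add(-2, Add(-5, T)) = Add(-7, T))
Mul(Mul(Function('Q')(-57), Pow(j, -1)), 14) = Mul(Mul(Add(-7, -57), Pow(-8680, -1)), 14) = Mul(Mul(-64, Rational(-1, 8680)), 14) = Mul(Rational(8, 1085), 14) = Rational(16, 155)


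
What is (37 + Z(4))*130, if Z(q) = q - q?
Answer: 4810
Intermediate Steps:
Z(q) = 0
(37 + Z(4))*130 = (37 + 0)*130 = 37*130 = 4810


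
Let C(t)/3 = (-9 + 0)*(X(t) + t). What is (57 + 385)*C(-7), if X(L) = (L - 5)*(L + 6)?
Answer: -59670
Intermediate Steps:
X(L) = (-5 + L)*(6 + L)
C(t) = 810 - 54*t - 27*t² (C(t) = 3*((-9 + 0)*((-30 + t + t²) + t)) = 3*(-9*(-30 + t² + 2*t)) = 3*(270 - 18*t - 9*t²) = 810 - 54*t - 27*t²)
(57 + 385)*C(-7) = (57 + 385)*(810 - 54*(-7) - 27*(-7)²) = 442*(810 + 378 - 27*49) = 442*(810 + 378 - 1323) = 442*(-135) = -59670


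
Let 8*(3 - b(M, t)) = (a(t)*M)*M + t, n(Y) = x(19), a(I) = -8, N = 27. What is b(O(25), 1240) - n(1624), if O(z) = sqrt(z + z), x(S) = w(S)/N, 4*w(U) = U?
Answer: -11035/108 ≈ -102.18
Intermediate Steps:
w(U) = U/4
x(S) = S/108 (x(S) = (S/4)/27 = (S/4)*(1/27) = S/108)
O(z) = sqrt(2)*sqrt(z) (O(z) = sqrt(2*z) = sqrt(2)*sqrt(z))
n(Y) = 19/108 (n(Y) = (1/108)*19 = 19/108)
b(M, t) = 3 + M**2 - t/8 (b(M, t) = 3 - ((-8*M)*M + t)/8 = 3 - (-8*M**2 + t)/8 = 3 - (t - 8*M**2)/8 = 3 + (M**2 - t/8) = 3 + M**2 - t/8)
b(O(25), 1240) - n(1624) = (3 + (sqrt(2)*sqrt(25))**2 - 1/8*1240) - 1*19/108 = (3 + (sqrt(2)*5)**2 - 155) - 19/108 = (3 + (5*sqrt(2))**2 - 155) - 19/108 = (3 + 50 - 155) - 19/108 = -102 - 19/108 = -11035/108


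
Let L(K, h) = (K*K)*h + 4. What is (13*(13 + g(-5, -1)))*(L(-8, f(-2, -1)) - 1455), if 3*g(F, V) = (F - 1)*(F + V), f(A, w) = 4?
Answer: -388375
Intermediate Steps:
L(K, h) = 4 + h*K² (L(K, h) = K²*h + 4 = h*K² + 4 = 4 + h*K²)
g(F, V) = (-1 + F)*(F + V)/3 (g(F, V) = ((F - 1)*(F + V))/3 = ((-1 + F)*(F + V))/3 = (-1 + F)*(F + V)/3)
(13*(13 + g(-5, -1)))*(L(-8, f(-2, -1)) - 1455) = (13*(13 + (-⅓*(-5) - ⅓*(-1) + (⅓)*(-5)² + (⅓)*(-5)*(-1))))*((4 + 4*(-8)²) - 1455) = (13*(13 + (5/3 + ⅓ + (⅓)*25 + 5/3)))*((4 + 4*64) - 1455) = (13*(13 + (5/3 + ⅓ + 25/3 + 5/3)))*((4 + 256) - 1455) = (13*(13 + 12))*(260 - 1455) = (13*25)*(-1195) = 325*(-1195) = -388375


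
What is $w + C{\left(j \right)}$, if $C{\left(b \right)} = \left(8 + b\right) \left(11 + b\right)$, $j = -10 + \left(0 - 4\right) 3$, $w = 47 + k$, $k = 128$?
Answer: $329$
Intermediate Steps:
$w = 175$ ($w = 47 + 128 = 175$)
$j = -22$ ($j = -10 - 12 = -22$)
$w + C{\left(j \right)} = 175 + \left(88 + \left(-22\right)^{2} + 19 \left(-22\right)\right) = 175 + \left(88 + 484 - 418\right) = 175 + 154 = 329$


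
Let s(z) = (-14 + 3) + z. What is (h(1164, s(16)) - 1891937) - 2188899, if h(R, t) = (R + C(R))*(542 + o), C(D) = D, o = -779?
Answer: -4632572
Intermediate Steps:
s(z) = -11 + z
h(R, t) = -474*R (h(R, t) = (R + R)*(542 - 779) = (2*R)*(-237) = -474*R)
(h(1164, s(16)) - 1891937) - 2188899 = (-474*1164 - 1891937) - 2188899 = (-551736 - 1891937) - 2188899 = -2443673 - 2188899 = -4632572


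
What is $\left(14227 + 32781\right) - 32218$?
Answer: $14790$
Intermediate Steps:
$\left(14227 + 32781\right) - 32218 = 47008 - 32218 = 14790$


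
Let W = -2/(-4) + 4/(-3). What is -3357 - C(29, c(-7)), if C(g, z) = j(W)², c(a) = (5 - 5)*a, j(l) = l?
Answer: -120877/36 ≈ -3357.7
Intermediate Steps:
W = -⅚ (W = -2*(-¼) + 4*(-⅓) = ½ - 4/3 = -⅚ ≈ -0.83333)
c(a) = 0 (c(a) = 0*a = 0)
C(g, z) = 25/36 (C(g, z) = (-⅚)² = 25/36)
-3357 - C(29, c(-7)) = -3357 - 1*25/36 = -3357 - 25/36 = -120877/36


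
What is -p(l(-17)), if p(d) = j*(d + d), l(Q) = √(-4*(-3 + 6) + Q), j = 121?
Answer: -242*I*√29 ≈ -1303.2*I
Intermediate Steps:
l(Q) = √(-12 + Q) (l(Q) = √(-4*3 + Q) = √(-12 + Q))
p(d) = 242*d (p(d) = 121*(d + d) = 121*(2*d) = 242*d)
-p(l(-17)) = -242*√(-12 - 17) = -242*√(-29) = -242*I*√29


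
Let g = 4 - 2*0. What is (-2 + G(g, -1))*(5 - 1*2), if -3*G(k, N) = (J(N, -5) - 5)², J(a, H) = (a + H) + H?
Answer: -262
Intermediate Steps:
J(a, H) = a + 2*H (J(a, H) = (H + a) + H = a + 2*H)
g = 4 (g = 4 + 0 = 4)
G(k, N) = -(-15 + N)²/3 (G(k, N) = -((N + 2*(-5)) - 5)²/3 = -((N - 10) - 5)²/3 = -((-10 + N) - 5)²/3 = -(-15 + N)²/3)
(-2 + G(g, -1))*(5 - 1*2) = (-2 - (-15 - 1)²/3)*(5 - 1*2) = (-2 - ⅓*(-16)²)*(5 - 2) = (-2 - ⅓*256)*3 = (-2 - 256/3)*3 = -262/3*3 = -262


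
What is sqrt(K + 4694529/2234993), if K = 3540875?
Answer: 2*sqrt(4421841755077301543)/2234993 ≈ 1881.7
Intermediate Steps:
sqrt(K + 4694529/2234993) = sqrt(3540875 + 4694529/2234993) = sqrt(7913835533404/2234993) = 2*sqrt(4421841755077301543)/2234993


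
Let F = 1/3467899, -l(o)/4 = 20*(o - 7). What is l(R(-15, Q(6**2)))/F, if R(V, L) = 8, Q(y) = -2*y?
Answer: -277431920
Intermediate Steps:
l(o) = 560 - 80*o (l(o) = -80*(o - 7) = -80*(-7 + o) = -4*(-140 + 20*o) = 560 - 80*o)
F = 1/3467899 ≈ 2.8836e-7
l(R(-15, Q(6**2)))/F = (560 - 80*8)/(1/3467899) = (560 - 640)*3467899 = -80*3467899 = -277431920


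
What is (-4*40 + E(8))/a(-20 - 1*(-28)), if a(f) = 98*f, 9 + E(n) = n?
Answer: -23/112 ≈ -0.20536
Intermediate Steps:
E(n) = -9 + n
(-4*40 + E(8))/a(-20 - 1*(-28)) = (-4*40 + (-9 + 8))/((98*(-20 - 1*(-28)))) = (-160 - 1)/((98*(-20 + 28))) = -161/(98*8) = -161/784 = -161*1/784 = -23/112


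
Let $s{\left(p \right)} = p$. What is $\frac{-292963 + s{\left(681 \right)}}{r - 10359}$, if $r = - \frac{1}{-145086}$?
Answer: $\frac{42406026252}{1502945873} \approx 28.215$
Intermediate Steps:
$r = \frac{1}{145086}$ ($r = \left(-1\right) \left(- \frac{1}{145086}\right) = \frac{1}{145086} \approx 6.8925 \cdot 10^{-6}$)
$\frac{-292963 + s{\left(681 \right)}}{r - 10359} = \frac{-292963 + 681}{\frac{1}{145086} - 10359} = - \frac{292282}{- \frac{1502945873}{145086}} = \left(-292282\right) \left(- \frac{145086}{1502945873}\right) = \frac{42406026252}{1502945873}$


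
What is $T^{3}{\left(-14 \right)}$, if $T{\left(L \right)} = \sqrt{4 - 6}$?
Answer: $- 2 i \sqrt{2} \approx - 2.8284 i$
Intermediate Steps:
$T{\left(L \right)} = i \sqrt{2}$ ($T{\left(L \right)} = \sqrt{-2} = i \sqrt{2}$)
$T^{3}{\left(-14 \right)} = \left(i \sqrt{2}\right)^{3} = - 2 i \sqrt{2}$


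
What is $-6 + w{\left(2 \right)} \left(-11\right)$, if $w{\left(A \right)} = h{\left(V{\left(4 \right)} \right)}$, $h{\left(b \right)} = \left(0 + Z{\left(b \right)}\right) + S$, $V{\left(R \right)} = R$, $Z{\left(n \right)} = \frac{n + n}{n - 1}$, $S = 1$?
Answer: $- \frac{139}{3} \approx -46.333$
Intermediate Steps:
$Z{\left(n \right)} = \frac{2 n}{-1 + n}$
$h{\left(b \right)} = 1 + \frac{2 b}{-1 + b}$ ($h{\left(b \right)} = \left(0 + \frac{2 b}{-1 + b}\right) + 1 = \frac{2 b}{-1 + b} + 1 = 1 + \frac{2 b}{-1 + b}$)
$w{\left(A \right)} = \frac{11}{3}$ ($w{\left(A \right)} = \frac{-1 + 3 \cdot 4}{-1 + 4} = \frac{-1 + 12}{3} = \frac{1}{3} \cdot 11 = \frac{11}{3}$)
$-6 + w{\left(2 \right)} \left(-11\right) = -6 + \frac{11}{3} \left(-11\right) = -6 - \frac{121}{3} = - \frac{139}{3}$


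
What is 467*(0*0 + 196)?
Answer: 91532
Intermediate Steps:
467*(0*0 + 196) = 467*(0 + 196) = 467*196 = 91532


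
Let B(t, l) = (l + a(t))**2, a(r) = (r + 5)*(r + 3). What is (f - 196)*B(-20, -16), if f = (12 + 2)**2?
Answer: 0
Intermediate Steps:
a(r) = (3 + r)*(5 + r) (a(r) = (5 + r)*(3 + r) = (3 + r)*(5 + r))
B(t, l) = (15 + l + t**2 + 8*t)**2 (B(t, l) = (l + (15 + t**2 + 8*t))**2 = (15 + l + t**2 + 8*t)**2)
f = 196 (f = 14**2 = 196)
(f - 196)*B(-20, -16) = (196 - 196)*(15 - 16 + (-20)**2 + 8*(-20))**2 = 0*(15 - 16 + 400 - 160)**2 = 0*239**2 = 0*57121 = 0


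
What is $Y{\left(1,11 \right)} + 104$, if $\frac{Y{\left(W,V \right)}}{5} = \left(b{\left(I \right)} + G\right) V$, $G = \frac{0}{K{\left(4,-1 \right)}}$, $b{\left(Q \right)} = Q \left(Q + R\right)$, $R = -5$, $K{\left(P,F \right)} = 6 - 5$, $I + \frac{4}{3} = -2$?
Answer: $\frac{14686}{9} \approx 1631.8$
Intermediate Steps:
$I = - \frac{10}{3}$ ($I = - \frac{4}{3} - 2 = - \frac{10}{3} \approx -3.3333$)
$K{\left(P,F \right)} = 1$ ($K{\left(P,F \right)} = 6 - 5 = 1$)
$b{\left(Q \right)} = Q \left(-5 + Q\right)$ ($b{\left(Q \right)} = Q \left(Q - 5\right) = Q \left(-5 + Q\right)$)
$G = 0$ ($G = \frac{0}{1} = 0 \cdot 1 = 0$)
$Y{\left(W,V \right)} = \frac{1250 V}{9}$ ($Y{\left(W,V \right)} = 5 \left(- \frac{10 \left(-5 - \frac{10}{3}\right)}{3} + 0\right) V = 5 \left(\left(- \frac{10}{3}\right) \left(- \frac{25}{3}\right) + 0\right) V = 5 \left(\frac{250}{9} + 0\right) V = 5 \frac{250 V}{9} = \frac{1250 V}{9}$)
$Y{\left(1,11 \right)} + 104 = \frac{1250}{9} \cdot 11 + 104 = \frac{13750}{9} + 104 = \frac{14686}{9}$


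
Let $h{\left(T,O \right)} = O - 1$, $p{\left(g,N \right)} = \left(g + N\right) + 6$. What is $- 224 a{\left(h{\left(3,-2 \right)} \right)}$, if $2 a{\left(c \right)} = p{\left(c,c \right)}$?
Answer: $0$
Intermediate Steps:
$p{\left(g,N \right)} = 6 + N + g$ ($p{\left(g,N \right)} = \left(N + g\right) + 6 = 6 + N + g$)
$h{\left(T,O \right)} = -1 + O$
$a{\left(c \right)} = 3 + c$ ($a{\left(c \right)} = \frac{6 + c + c}{2} = \frac{6 + 2 c}{2} = 3 + c$)
$- 224 a{\left(h{\left(3,-2 \right)} \right)} = - 224 \left(3 - 3\right) = \left(-224\right) 0 = 0$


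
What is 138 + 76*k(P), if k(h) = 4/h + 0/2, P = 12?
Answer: 490/3 ≈ 163.33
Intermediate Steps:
k(h) = 4/h (k(h) = 4/h + 0*(½) = 4/h + 0 = 4/h)
138 + 76*k(P) = 138 + 76*(4/12) = 138 + 76*(4*(1/12)) = 138 + 76*(⅓) = 138 + 76/3 = 490/3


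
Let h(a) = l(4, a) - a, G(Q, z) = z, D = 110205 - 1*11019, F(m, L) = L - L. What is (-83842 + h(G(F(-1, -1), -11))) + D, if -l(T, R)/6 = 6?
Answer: 15319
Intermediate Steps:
l(T, R) = -36 (l(T, R) = -6*6 = -36)
F(m, L) = 0
D = 99186 (D = 110205 - 11019 = 99186)
h(a) = -36 - a
(-83842 + h(G(F(-1, -1), -11))) + D = (-83842 + (-36 - 1*(-11))) + 99186 = (-83842 + (-36 + 11)) + 99186 = (-83842 - 25) + 99186 = -83867 + 99186 = 15319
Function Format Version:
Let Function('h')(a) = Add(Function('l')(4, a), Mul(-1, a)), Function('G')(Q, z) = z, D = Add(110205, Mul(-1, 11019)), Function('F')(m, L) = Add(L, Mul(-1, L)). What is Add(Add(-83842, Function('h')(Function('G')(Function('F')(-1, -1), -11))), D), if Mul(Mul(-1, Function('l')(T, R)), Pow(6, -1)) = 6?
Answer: 15319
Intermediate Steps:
Function('l')(T, R) = -36 (Function('l')(T, R) = Mul(-6, 6) = -36)
Function('F')(m, L) = 0
D = 99186 (D = Add(110205, -11019) = 99186)
Function('h')(a) = Add(-36, Mul(-1, a))
Add(Add(-83842, Function('h')(Function('G')(Function('F')(-1, -1), -11))), D) = Add(Add(-83842, Add(-36, Mul(-1, -11))), 99186) = Add(Add(-83842, Add(-36, 11)), 99186) = Add(Add(-83842, -25), 99186) = Add(-83867, 99186) = 15319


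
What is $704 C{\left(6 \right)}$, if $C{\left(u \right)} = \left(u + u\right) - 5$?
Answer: $4928$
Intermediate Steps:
$C{\left(u \right)} = -5 + 2 u$ ($C{\left(u \right)} = 2 u - 5 = -5 + 2 u$)
$704 C{\left(6 \right)} = 704 \left(-5 + 2 \cdot 6\right) = 704 \left(-5 + 12\right) = 704 \cdot 7 = 4928$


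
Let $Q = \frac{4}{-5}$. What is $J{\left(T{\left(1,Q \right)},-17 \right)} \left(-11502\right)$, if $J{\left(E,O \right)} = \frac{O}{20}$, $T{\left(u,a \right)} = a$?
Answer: $\frac{97767}{10} \approx 9776.7$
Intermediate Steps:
$Q = - \frac{4}{5}$ ($Q = 4 \left(- \frac{1}{5}\right) = - \frac{4}{5} \approx -0.8$)
$J{\left(E,O \right)} = \frac{O}{20}$ ($J{\left(E,O \right)} = O \frac{1}{20} = \frac{O}{20}$)
$J{\left(T{\left(1,Q \right)},-17 \right)} \left(-11502\right) = \frac{1}{20} \left(-17\right) \left(-11502\right) = \left(- \frac{17}{20}\right) \left(-11502\right) = \frac{97767}{10}$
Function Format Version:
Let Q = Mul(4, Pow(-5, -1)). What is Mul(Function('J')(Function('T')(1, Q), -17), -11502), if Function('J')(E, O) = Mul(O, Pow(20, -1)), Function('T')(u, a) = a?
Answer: Rational(97767, 10) ≈ 9776.7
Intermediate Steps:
Q = Rational(-4, 5) (Q = Mul(4, Rational(-1, 5)) = Rational(-4, 5) ≈ -0.80000)
Function('J')(E, O) = Mul(Rational(1, 20), O) (Function('J')(E, O) = Mul(O, Rational(1, 20)) = Mul(Rational(1, 20), O))
Mul(Function('J')(Function('T')(1, Q), -17), -11502) = Mul(Mul(Rational(1, 20), -17), -11502) = Mul(Rational(-17, 20), -11502) = Rational(97767, 10)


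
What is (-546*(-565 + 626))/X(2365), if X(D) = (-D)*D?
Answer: 33306/5593225 ≈ 0.0059547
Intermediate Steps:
X(D) = -D²
(-546*(-565 + 626))/X(2365) = (-546*(-565 + 626))/((-1*2365²)) = (-546*61)/((-1*5593225)) = -33306/(-5593225) = -33306*(-1/5593225) = 33306/5593225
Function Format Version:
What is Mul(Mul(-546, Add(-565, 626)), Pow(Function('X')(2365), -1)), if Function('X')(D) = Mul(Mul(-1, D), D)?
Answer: Rational(33306, 5593225) ≈ 0.0059547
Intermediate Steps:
Function('X')(D) = Mul(-1, Pow(D, 2))
Mul(Mul(-546, Add(-565, 626)), Pow(Function('X')(2365), -1)) = Mul(Mul(-546, Add(-565, 626)), Pow(Mul(-1, Pow(2365, 2)), -1)) = Mul(Mul(-546, 61), Pow(Mul(-1, 5593225), -1)) = Mul(-33306, Pow(-5593225, -1)) = Mul(-33306, Rational(-1, 5593225)) = Rational(33306, 5593225)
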